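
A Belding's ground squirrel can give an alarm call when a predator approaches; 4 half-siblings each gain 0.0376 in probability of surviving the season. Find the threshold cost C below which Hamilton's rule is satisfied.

0.0376

r to a half-sibling = 0.25 (half-sibs share one parent — one path of length 2: r = (1/2)^2 = 1/4).
Hamilton's rule: n·r·B > C, so the trait is favored while C < n·r·B = 4·0.25·0.0376 = 0.0376.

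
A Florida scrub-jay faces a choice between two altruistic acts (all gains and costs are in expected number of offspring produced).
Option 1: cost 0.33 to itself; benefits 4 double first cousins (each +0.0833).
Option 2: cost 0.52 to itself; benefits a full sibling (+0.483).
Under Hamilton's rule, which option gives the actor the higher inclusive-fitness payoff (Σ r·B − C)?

Option 1

Option 1: r to a double first cousin = 0.25.
Option 1: Σ r·B − C = (4·0.25·0.0833) − 0.33 = -0.2467.
Option 2: r to a full sibling = 0.5.
Option 2: Σ r·B − C = (1·0.5·0.483) − 0.52 = -0.2785.
Option 1 has the higher net inclusive-fitness payoff.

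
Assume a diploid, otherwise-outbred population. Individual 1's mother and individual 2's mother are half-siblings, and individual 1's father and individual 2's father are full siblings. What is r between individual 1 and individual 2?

0.1875

Relatedness sums over independent paths through distinct common ancestors.
Individual 1 and individual 2 are related in two ways: half first cousins through their mothers (r = 1/16) and first cousins through their fathers (r = 1/8).
r = 1/16 + 1/8 = 0.1875.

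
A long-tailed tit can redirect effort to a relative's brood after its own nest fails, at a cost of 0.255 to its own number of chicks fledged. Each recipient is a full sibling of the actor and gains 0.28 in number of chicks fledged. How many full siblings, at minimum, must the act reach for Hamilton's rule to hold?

r to a full sibling = 1/2 (full sibs share both parents — two paths of length 2: r = 2·(1/2)^2 = 1/2).
Hamilton's rule: n·r·B > C  ⇒  n > C/(r·B) = 0.255/(0.5·0.28) = 1.821.
The smallest integer exceeding 1.821 is 2.

2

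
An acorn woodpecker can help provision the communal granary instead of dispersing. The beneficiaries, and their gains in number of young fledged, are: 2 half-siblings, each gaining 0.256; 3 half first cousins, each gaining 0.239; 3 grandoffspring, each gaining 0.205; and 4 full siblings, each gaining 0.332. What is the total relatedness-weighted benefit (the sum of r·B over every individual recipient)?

r to a half-sibling = 1/4 (half-sibs share one parent — one path of length 2: r = (1/2)^2 = 1/4).
r to a half first cousin = 0.0625 (half first cousins share one grandparent — one path of length 4: r = (1/2)^4 = 1/16).
r to a grandoffspring = 1/4 (two parent–offspring links: r = (1/2)^2 = 1/4).
r to a full sibling = 1/2 (full sibs share both parents — two paths of length 2: r = 2·(1/2)^2 = 1/2).
Summing one r·B term per recipient: 2·0.25·0.256 + 3·0.0625·0.239 + 3·0.25·0.205 + 4·0.5·0.332 = 0.9905625.

0.9905625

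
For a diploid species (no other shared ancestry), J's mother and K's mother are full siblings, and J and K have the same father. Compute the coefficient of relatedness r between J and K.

Wright's path rule: contributions from independent ancestry routes add.
J and K are related in two ways: first cousins through their mothers (r = 1/8) and half-sibs through their shared father (r = 1/4).
r = 1/8 + 1/4 = 0.375.

0.375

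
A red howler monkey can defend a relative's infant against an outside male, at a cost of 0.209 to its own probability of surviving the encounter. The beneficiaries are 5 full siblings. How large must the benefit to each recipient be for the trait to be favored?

0.0836

r to a full sibling = 0.5 (full sibs share both parents — two paths of length 2: r = 2·(1/2)^2 = 1/2).
Hamilton's rule with n recipients of equal r: n·r·B > C, so B > C/(n·r) = 0.209/(5·0.5) = 0.0836.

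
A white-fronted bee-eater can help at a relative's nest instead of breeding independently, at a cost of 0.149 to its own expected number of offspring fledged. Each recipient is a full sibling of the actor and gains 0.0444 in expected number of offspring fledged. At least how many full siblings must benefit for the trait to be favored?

7

r to a full sibling = 0.5 (full sibs share both parents — two paths of length 2: r = 2·(1/2)^2 = 1/2).
Hamilton's rule: n·r·B > C  ⇒  n > C/(r·B) = 0.149/(0.5·0.0444) = 6.712.
The smallest integer exceeding 6.712 is 7.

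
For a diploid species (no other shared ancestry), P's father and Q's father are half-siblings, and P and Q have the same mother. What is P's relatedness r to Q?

Relatedness sums over independent paths through distinct common ancestors.
P and Q are related in two ways: half first cousins through their fathers (r = 1/16) and half-sibs through their shared mother (r = 1/4).
r = 1/16 + 1/4 = 5/16 = 0.3125.

0.3125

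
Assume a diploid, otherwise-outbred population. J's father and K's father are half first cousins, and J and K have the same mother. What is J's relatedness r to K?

With two independent routes of shared ancestry, r is the sum of the two contributions.
J and K are related in two ways: half second cousins through their fathers (r = 1/64) and half-sibs through their shared mother (r = 1/4).
r = 1/64 + 1/4 = 17/64 = 0.265625.

0.265625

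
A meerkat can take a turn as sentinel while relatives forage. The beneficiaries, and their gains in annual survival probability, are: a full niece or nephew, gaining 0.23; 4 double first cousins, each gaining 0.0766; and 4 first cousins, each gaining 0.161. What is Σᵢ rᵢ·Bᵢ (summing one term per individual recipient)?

r to a full niece or nephew = 1/4 (full aunt/uncle↔niece/nephew: two paths of length 3 through the shared grandparent pair: r = 2·(1/2)^3 = 1/4).
r to a double first cousin = 1/4 (double first cousins share both grandparent pairs — four paths of length 4: r = 4·(1/2)^4 = 1/4).
r to a first cousin = 1/8 (first cousins share one grandparent pair — two paths of length 4: r = 2·(1/2)^4 = 1/8).
Summing one r·B term per recipient: 1·0.25·0.23 + 4·0.25·0.0766 + 4·0.125·0.161 = 0.2146.

0.2146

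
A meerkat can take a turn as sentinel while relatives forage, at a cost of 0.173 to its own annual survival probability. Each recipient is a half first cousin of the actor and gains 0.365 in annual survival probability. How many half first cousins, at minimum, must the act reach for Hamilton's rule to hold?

r to a half first cousin = 0.0625 (half first cousins share one grandparent — one path of length 4: r = (1/2)^4 = 1/16).
Hamilton's rule: n·r·B > C  ⇒  n > C/(r·B) = 0.173/(0.0625·0.365) = 7.584.
The smallest integer exceeding 7.584 is 8.

8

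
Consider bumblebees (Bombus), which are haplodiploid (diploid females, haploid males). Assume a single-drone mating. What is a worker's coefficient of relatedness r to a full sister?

Haplodiploid full sisters inherit their father's entire haploid genome identically (contributing 1/2) and on average half of their mother's contribution (1/2 · 1/2 = 1/4); r = 1/2 + 1/4 = 3/4.

0.75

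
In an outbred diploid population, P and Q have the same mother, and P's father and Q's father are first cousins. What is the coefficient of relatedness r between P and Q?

Wright's path rule: contributions from independent ancestry routes add.
P and Q are related in two ways: half-sibs through their shared mother (r = 1/4) and second cousins through their fathers (r = 1/32).
r = 1/4 + 1/32 = 0.28125.

0.28125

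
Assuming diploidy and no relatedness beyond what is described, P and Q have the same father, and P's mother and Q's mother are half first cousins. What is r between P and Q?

Relatedness sums over independent paths through distinct common ancestors.
P and Q are related in two ways: half-sibs through their shared father (r = 1/4) and half second cousins through their mothers (r = 1/64).
r = 1/4 + 1/64 = 17/64 = 0.265625.

0.265625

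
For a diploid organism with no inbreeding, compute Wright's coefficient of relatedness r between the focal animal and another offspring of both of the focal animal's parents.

Each parent–offspring link contributes a factor of 1/2, and independent paths through distinct common ancestors add.
Full sibs share both parents — two paths of length 2: r = 2·(1/2)^2 = 1/2.

0.5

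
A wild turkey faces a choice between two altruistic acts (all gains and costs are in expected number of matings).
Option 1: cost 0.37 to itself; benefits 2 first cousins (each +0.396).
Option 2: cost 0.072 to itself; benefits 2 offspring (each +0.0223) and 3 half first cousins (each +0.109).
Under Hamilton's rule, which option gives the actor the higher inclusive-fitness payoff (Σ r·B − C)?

Option 2

Option 1: r to a first cousin = 0.125.
Option 1: Σ r·B − C = (2·0.125·0.396) − 0.37 = -0.271.
Option 2: r to an offspring = 0.5.
Option 2: r to a half first cousin = 0.0625.
Option 2: Σ r·B − C = (2·0.5·0.0223 + 3·0.0625·0.109) − 0.072 = -0.0292625.
Option 2 has the higher net inclusive-fitness payoff.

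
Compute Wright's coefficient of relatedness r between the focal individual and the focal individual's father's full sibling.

Each parent–offspring link contributes a factor of 1/2, and independent paths through distinct common ancestors add.
Full aunt/uncle↔niece/nephew: two paths of length 3 through the shared grandparent pair: r = 2·(1/2)^3 = 1/4.

0.25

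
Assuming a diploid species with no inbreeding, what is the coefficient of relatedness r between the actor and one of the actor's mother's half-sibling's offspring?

Each parent–offspring link contributes a factor of 1/2, and independent paths through distinct common ancestors add.
Half first cousins share one grandparent — one path of length 4: r = (1/2)^4 = 1/16.

0.0625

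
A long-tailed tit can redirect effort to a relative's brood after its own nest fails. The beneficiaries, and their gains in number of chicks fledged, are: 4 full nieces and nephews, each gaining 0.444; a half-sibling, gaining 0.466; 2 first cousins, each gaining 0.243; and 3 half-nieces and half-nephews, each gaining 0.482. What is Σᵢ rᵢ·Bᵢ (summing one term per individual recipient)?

r to a full niece or nephew = 0.25 (full aunt/uncle↔niece/nephew: two paths of length 3 through the shared grandparent pair: r = 2·(1/2)^3 = 1/4).
r to a half-sibling = 1/4 (half-sibs share one parent — one path of length 2: r = (1/2)^2 = 1/4).
r to a first cousin = 1/8 (first cousins share one grandparent pair — two paths of length 4: r = 2·(1/2)^4 = 1/8).
r to a half-niece or half-nephew = 1/8 (half-aunt/uncle↔niece/nephew: one path of length 3: r = (1/2)^3 = 1/8).
Summing one r·B term per recipient: 4·0.25·0.444 + 1·0.25·0.466 + 2·0.125·0.243 + 3·0.125·0.482 = 0.802.

0.802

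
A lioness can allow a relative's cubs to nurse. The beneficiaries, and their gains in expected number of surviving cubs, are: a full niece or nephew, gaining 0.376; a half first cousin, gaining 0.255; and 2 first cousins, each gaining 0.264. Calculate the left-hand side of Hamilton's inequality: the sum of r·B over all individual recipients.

r to a full niece or nephew = 0.25 (full aunt/uncle↔niece/nephew: two paths of length 3 through the shared grandparent pair: r = 2·(1/2)^3 = 1/4).
r to a half first cousin = 0.0625 (half first cousins share one grandparent — one path of length 4: r = (1/2)^4 = 1/16).
r to a first cousin = 0.125 (first cousins share one grandparent pair — two paths of length 4: r = 2·(1/2)^4 = 1/8).
Summing one r·B term per recipient: 1·0.25·0.376 + 1·0.0625·0.255 + 2·0.125·0.264 = 0.1759375.

0.1759375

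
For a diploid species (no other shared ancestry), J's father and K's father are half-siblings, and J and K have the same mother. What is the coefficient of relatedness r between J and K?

0.3125

Wright's path rule: contributions from independent ancestry routes add.
J and K are related in two ways: half first cousins through their fathers (r = 1/16) and half-sibs through their shared mother (r = 1/4).
r = 1/16 + 1/4 = 0.3125.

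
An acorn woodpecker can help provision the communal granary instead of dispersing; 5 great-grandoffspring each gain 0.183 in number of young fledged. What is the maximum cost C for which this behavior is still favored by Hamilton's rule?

0.114375

r to a great-grandoffspring = 1/8 (three parent–offspring links: r = (1/2)^3 = 1/8).
Hamilton's rule: n·r·B > C, so the trait is favored while C < n·r·B = 5·0.125·0.183 = 0.114375.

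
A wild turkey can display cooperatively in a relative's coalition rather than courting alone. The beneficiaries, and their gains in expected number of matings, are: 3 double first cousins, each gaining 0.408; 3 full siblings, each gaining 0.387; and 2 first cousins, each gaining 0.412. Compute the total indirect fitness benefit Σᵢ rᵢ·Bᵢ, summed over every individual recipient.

r to a double first cousin = 0.25 (double first cousins share both grandparent pairs — four paths of length 4: r = 4·(1/2)^4 = 1/4).
r to a full sibling = 0.5 (full sibs share both parents — two paths of length 2: r = 2·(1/2)^2 = 1/2).
r to a first cousin = 0.125 (first cousins share one grandparent pair — two paths of length 4: r = 2·(1/2)^4 = 1/8).
Summing one r·B term per recipient: 3·0.25·0.408 + 3·0.5·0.387 + 2·0.125·0.412 = 0.9895.

0.9895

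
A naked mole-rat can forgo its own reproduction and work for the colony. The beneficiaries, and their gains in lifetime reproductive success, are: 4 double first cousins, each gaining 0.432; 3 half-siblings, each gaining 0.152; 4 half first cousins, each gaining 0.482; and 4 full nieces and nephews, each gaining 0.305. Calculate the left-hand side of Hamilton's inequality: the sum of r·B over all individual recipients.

r to a double first cousin = 0.25 (double first cousins share both grandparent pairs — four paths of length 4: r = 4·(1/2)^4 = 1/4).
r to a half-sibling = 0.25 (half-sibs share one parent — one path of length 2: r = (1/2)^2 = 1/4).
r to a half first cousin = 0.0625 (half first cousins share one grandparent — one path of length 4: r = (1/2)^4 = 1/16).
r to a full niece or nephew = 1/4 (full aunt/uncle↔niece/nephew: two paths of length 3 through the shared grandparent pair: r = 2·(1/2)^3 = 1/4).
Summing one r·B term per recipient: 4·0.25·0.432 + 3·0.25·0.152 + 4·0.0625·0.482 + 4·0.25·0.305 = 0.9715.

0.9715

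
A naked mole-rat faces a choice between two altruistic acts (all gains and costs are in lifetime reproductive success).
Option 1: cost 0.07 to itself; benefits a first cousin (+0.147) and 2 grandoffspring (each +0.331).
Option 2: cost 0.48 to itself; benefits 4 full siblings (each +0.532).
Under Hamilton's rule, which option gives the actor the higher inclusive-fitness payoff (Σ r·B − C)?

Option 2

Option 1: r to a first cousin = 0.125.
Option 1: r to a grandoffspring = 0.25.
Option 1: Σ r·B − C = (1·0.125·0.147 + 2·0.25·0.331) − 0.07 = 0.113875.
Option 2: r to a full sibling = 0.5.
Option 2: Σ r·B − C = (4·0.5·0.532) − 0.48 = 0.584.
Option 2 has the higher net inclusive-fitness payoff.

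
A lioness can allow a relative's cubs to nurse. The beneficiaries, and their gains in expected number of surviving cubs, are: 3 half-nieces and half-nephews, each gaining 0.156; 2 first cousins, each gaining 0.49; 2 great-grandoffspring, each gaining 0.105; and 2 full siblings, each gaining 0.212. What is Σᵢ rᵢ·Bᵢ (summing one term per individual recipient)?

0.41925

r to a half-niece or half-nephew = 1/8 (half-aunt/uncle↔niece/nephew: one path of length 3: r = (1/2)^3 = 1/8).
r to a first cousin = 0.125 (first cousins share one grandparent pair — two paths of length 4: r = 2·(1/2)^4 = 1/8).
r to a great-grandoffspring = 1/8 (three parent–offspring links: r = (1/2)^3 = 1/8).
r to a full sibling = 0.5 (full sibs share both parents — two paths of length 2: r = 2·(1/2)^2 = 1/2).
Summing one r·B term per recipient: 3·0.125·0.156 + 2·0.125·0.49 + 2·0.125·0.105 + 2·0.5·0.212 = 0.41925.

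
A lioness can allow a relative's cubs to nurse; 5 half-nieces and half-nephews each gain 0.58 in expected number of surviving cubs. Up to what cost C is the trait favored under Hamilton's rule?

0.3625

r to a half-niece or half-nephew = 1/8 (half-aunt/uncle↔niece/nephew: one path of length 3: r = (1/2)^3 = 1/8).
Hamilton's rule: n·r·B > C, so the trait is favored while C < n·r·B = 5·0.125·0.58 = 0.3625.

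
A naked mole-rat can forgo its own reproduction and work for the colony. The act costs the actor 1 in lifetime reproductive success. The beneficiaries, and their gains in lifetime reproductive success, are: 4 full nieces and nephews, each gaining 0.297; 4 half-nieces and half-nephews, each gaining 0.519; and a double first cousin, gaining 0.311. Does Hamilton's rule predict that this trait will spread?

No

Hamilton's rule: the trait is favored when the sum of r·B over every recipient exceeds the actor's cost C.
r to a full niece or nephew = 1/4 (full aunt/uncle↔niece/nephew: two paths of length 3 through the shared grandparent pair: r = 2·(1/2)^3 = 1/4).
r to a half-niece or half-nephew = 0.125 (half-aunt/uncle↔niece/nephew: one path of length 3: r = (1/2)^3 = 1/8).
r to a double first cousin = 1/4 (double first cousins share both grandparent pairs — four paths of length 4: r = 4·(1/2)^4 = 1/4).
Summing one r·B term per recipient: 4·0.25·0.297 + 4·0.125·0.519 + 1·0.25·0.311 = 0.63425.
0.63425 < 1: the indirect benefit is less than the cost.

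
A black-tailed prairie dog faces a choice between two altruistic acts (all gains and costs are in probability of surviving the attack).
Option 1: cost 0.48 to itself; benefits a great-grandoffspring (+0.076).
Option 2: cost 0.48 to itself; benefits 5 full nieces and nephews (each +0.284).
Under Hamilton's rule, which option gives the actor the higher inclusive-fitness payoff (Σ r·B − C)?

Option 2

Option 1: r to a great-grandoffspring = 0.125.
Option 1: Σ r·B − C = (1·0.125·0.076) − 0.48 = -0.4705.
Option 2: r to a full niece or nephew = 0.25.
Option 2: Σ r·B − C = (5·0.25·0.284) − 0.48 = -0.125.
Option 2 has the higher net inclusive-fitness payoff.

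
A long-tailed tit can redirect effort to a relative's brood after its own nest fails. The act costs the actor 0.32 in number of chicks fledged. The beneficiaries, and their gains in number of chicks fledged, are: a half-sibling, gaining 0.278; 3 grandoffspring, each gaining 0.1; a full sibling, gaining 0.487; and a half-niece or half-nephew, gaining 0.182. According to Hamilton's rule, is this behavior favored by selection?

Hamilton's rule: the trait is favored when the sum of r·B over every recipient exceeds the actor's cost C.
r to a half-sibling = 0.25 (half-sibs share one parent — one path of length 2: r = (1/2)^2 = 1/4).
r to a grandoffspring = 1/4 (two parent–offspring links: r = (1/2)^2 = 1/4).
r to a full sibling = 0.5 (full sibs share both parents — two paths of length 2: r = 2·(1/2)^2 = 1/2).
r to a half-niece or half-nephew = 1/8 (half-aunt/uncle↔niece/nephew: one path of length 3: r = (1/2)^3 = 1/8).
Summing one r·B term per recipient: 1·0.25·0.278 + 3·0.25·0.1 + 1·0.5·0.487 + 1·0.125·0.182 = 0.41075.
0.41075 > 0.32: the indirect benefit exceeds the cost.

Yes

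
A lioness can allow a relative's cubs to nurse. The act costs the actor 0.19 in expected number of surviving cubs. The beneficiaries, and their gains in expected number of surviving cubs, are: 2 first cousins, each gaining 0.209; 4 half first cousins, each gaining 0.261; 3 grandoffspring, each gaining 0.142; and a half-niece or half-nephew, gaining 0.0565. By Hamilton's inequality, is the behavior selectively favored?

Hamilton's rule: the trait is favored when the sum of r·B over every recipient exceeds the actor's cost C.
r to a first cousin = 1/8 (first cousins share one grandparent pair — two paths of length 4: r = 2·(1/2)^4 = 1/8).
r to a half first cousin = 0.0625 (half first cousins share one grandparent — one path of length 4: r = (1/2)^4 = 1/16).
r to a grandoffspring = 0.25 (two parent–offspring links: r = (1/2)^2 = 1/4).
r to a half-niece or half-nephew = 1/8 (half-aunt/uncle↔niece/nephew: one path of length 3: r = (1/2)^3 = 1/8).
Summing one r·B term per recipient: 2·0.125·0.209 + 4·0.0625·0.261 + 3·0.25·0.142 + 1·0.125·0.0565 = 0.2310625.
0.2310625 > 0.19: the indirect benefit exceeds the cost.

Yes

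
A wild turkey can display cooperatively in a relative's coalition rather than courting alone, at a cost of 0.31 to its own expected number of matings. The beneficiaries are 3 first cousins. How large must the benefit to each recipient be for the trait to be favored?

r to a first cousin = 0.125 (first cousins share one grandparent pair — two paths of length 4: r = 2·(1/2)^4 = 1/8).
Hamilton's rule with n recipients of equal r: n·r·B > C, so B > C/(n·r) = 0.31/(3·0.125) = 0.8267.

0.8267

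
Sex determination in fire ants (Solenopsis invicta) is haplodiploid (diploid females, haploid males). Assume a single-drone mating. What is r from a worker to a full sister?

Haplodiploid full sisters inherit their father's entire haploid genome identically (contributing 1/2) and on average half of their mother's contribution (1/2 · 1/2 = 1/4); r = 1/2 + 1/4 = 3/4.

0.75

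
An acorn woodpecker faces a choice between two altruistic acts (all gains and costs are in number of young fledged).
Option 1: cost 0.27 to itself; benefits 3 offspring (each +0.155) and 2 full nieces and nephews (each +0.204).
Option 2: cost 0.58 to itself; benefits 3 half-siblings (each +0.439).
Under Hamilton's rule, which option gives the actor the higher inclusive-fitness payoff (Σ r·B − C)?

Option 1: r to an offspring = 0.5.
Option 1: r to a full niece or nephew = 0.25.
Option 1: Σ r·B − C = (3·0.5·0.155 + 2·0.25·0.204) − 0.27 = 0.0645.
Option 2: r to a half-sibling = 0.25.
Option 2: Σ r·B − C = (3·0.25·0.439) − 0.58 = -0.25075.
Option 1 has the higher net inclusive-fitness payoff.

Option 1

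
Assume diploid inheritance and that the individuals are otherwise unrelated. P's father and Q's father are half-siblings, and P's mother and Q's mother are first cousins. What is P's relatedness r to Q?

0.09375

Relatedness sums over independent paths through distinct common ancestors.
P and Q are related in two ways: half first cousins through their fathers (r = 1/16) and second cousins through their mothers (r = 1/32).
r = 1/16 + 1/32 = 3/32 = 0.09375.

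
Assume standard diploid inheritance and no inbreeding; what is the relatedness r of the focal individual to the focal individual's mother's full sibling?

0.25

Each parent–offspring link contributes a factor of 1/2, and independent paths through distinct common ancestors add.
Full aunt/uncle↔niece/nephew: two paths of length 3 through the shared grandparent pair: r = 2·(1/2)^3 = 1/4.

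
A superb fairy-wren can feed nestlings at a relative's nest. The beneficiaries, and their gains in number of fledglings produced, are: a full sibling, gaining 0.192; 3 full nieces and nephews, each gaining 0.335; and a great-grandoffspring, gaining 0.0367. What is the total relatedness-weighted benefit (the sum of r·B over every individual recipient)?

r to a full sibling = 1/2 (full sibs share both parents — two paths of length 2: r = 2·(1/2)^2 = 1/2).
r to a full niece or nephew = 1/4 (full aunt/uncle↔niece/nephew: two paths of length 3 through the shared grandparent pair: r = 2·(1/2)^3 = 1/4).
r to a great-grandoffspring = 0.125 (three parent–offspring links: r = (1/2)^3 = 1/8).
Summing one r·B term per recipient: 1·0.5·0.192 + 3·0.25·0.335 + 1·0.125·0.0367 = 0.3518375.

0.3518375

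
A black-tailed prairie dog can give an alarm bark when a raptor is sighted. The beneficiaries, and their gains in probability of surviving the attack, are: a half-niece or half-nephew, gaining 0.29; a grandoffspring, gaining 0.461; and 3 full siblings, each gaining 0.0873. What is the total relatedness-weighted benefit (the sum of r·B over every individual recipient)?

r to a half-niece or half-nephew = 1/8 (half-aunt/uncle↔niece/nephew: one path of length 3: r = (1/2)^3 = 1/8).
r to a grandoffspring = 0.25 (two parent–offspring links: r = (1/2)^2 = 1/4).
r to a full sibling = 1/2 (full sibs share both parents — two paths of length 2: r = 2·(1/2)^2 = 1/2).
Summing one r·B term per recipient: 1·0.125·0.29 + 1·0.25·0.461 + 3·0.5·0.0873 = 0.28245.

0.28245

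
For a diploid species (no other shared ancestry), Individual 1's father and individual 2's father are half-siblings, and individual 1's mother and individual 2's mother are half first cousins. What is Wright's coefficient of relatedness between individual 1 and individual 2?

0.078125

Independent pedigree routes through distinct common ancestors add.
Individual 1 and individual 2 are related in two ways: half first cousins through their fathers (r = 1/16) and half second cousins through their mothers (r = 1/64).
r = 1/16 + 1/64 = 0.078125.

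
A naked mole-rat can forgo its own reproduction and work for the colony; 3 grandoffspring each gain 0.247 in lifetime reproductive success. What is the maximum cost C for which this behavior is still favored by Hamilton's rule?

r to a grandoffspring = 1/4 (two parent–offspring links: r = (1/2)^2 = 1/4).
Hamilton's rule: n·r·B > C, so the trait is favored while C < n·r·B = 3·0.25·0.247 = 0.18525.

0.18525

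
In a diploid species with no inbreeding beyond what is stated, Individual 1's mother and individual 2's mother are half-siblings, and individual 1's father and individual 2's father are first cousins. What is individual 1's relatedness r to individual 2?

With two independent routes of shared ancestry, r is the sum of the two contributions.
Individual 1 and individual 2 are related in two ways: half first cousins through their mothers (r = 1/16) and second cousins through their fathers (r = 1/32).
r = 1/16 + 1/32 = 0.09375.

0.09375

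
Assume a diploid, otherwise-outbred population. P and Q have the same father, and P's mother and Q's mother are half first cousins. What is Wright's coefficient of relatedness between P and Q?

0.265625

Relatedness sums over independent paths through distinct common ancestors.
P and Q are related in two ways: half-sibs through their shared father (r = 1/4) and half second cousins through their mothers (r = 1/64).
r = 1/4 + 1/64 = 0.265625.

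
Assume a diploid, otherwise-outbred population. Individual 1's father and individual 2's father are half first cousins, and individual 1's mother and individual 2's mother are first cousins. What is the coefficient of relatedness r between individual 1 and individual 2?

Relatedness sums over independent paths through distinct common ancestors.
Individual 1 and individual 2 are related in two ways: half second cousins through their fathers (r = 1/64) and second cousins through their mothers (r = 1/32).
r = 1/64 + 1/32 = 3/64 = 0.046875.

0.046875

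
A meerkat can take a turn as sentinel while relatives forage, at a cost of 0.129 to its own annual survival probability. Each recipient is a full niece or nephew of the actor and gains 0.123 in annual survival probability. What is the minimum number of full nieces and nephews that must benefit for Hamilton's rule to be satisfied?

r to a full niece or nephew = 1/4 (full aunt/uncle↔niece/nephew: two paths of length 3 through the shared grandparent pair: r = 2·(1/2)^3 = 1/4).
Hamilton's rule: n·r·B > C  ⇒  n > C/(r·B) = 0.129/(0.25·0.123) = 4.195.
The smallest integer exceeding 4.195 is 5.

5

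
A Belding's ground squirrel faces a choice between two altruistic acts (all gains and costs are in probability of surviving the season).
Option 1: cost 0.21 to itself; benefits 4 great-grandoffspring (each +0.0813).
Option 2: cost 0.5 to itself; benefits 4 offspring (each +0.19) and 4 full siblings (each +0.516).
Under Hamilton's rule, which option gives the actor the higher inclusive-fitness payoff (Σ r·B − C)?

Option 2

Option 1: r to a great-grandoffspring = 0.125.
Option 1: Σ r·B − C = (4·0.125·0.0813) − 0.21 = -0.16935.
Option 2: r to an offspring = 0.5.
Option 2: r to a full sibling = 0.5.
Option 2: Σ r·B − C = (4·0.5·0.19 + 4·0.5·0.516) − 0.5 = 0.912.
Option 2 has the higher net inclusive-fitness payoff.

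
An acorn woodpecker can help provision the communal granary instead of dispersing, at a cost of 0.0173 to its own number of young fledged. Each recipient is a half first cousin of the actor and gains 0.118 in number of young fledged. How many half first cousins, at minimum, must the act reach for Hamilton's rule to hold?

3

r to a half first cousin = 0.0625 (half first cousins share one grandparent — one path of length 4: r = (1/2)^4 = 1/16).
Hamilton's rule: n·r·B > C  ⇒  n > C/(r·B) = 0.0173/(0.0625·0.118) = 2.346.
The smallest integer exceeding 2.346 is 3.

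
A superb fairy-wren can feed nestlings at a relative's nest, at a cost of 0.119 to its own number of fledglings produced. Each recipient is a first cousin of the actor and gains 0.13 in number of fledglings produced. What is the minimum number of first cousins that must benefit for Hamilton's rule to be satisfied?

8

r to a first cousin = 1/8 (first cousins share one grandparent pair — two paths of length 4: r = 2·(1/2)^4 = 1/8).
Hamilton's rule: n·r·B > C  ⇒  n > C/(r·B) = 0.119/(0.125·0.13) = 7.323.
The smallest integer exceeding 7.323 is 8.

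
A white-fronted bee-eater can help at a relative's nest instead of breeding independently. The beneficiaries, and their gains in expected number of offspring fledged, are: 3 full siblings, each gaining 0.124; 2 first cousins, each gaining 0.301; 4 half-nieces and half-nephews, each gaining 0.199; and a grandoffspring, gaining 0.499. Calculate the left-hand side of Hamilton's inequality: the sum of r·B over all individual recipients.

r to a full sibling = 1/2 (full sibs share both parents — two paths of length 2: r = 2·(1/2)^2 = 1/2).
r to a first cousin = 0.125 (first cousins share one grandparent pair — two paths of length 4: r = 2·(1/2)^4 = 1/8).
r to a half-niece or half-nephew = 1/8 (half-aunt/uncle↔niece/nephew: one path of length 3: r = (1/2)^3 = 1/8).
r to a grandoffspring = 0.25 (two parent–offspring links: r = (1/2)^2 = 1/4).
Summing one r·B term per recipient: 3·0.5·0.124 + 2·0.125·0.301 + 4·0.125·0.199 + 1·0.25·0.499 = 0.4855.

0.4855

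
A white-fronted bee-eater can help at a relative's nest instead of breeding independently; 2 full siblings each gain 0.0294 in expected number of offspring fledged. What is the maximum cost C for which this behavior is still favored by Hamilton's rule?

0.0294

r to a full sibling = 0.5 (full sibs share both parents — two paths of length 2: r = 2·(1/2)^2 = 1/2).
Hamilton's rule: n·r·B > C, so the trait is favored while C < n·r·B = 2·0.5·0.0294 = 0.0294.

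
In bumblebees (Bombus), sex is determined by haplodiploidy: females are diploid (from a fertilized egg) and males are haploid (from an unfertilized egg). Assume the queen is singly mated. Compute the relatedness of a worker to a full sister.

Haplodiploid full sisters inherit their father's entire haploid genome identically (contributing 1/2) and on average half of their mother's contribution (1/2 · 1/2 = 1/4); r = 1/2 + 1/4 = 3/4.

0.75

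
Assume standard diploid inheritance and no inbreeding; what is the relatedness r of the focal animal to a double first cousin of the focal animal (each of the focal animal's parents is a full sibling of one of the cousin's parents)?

0.25

Each parent–offspring link contributes a factor of 1/2, and independent paths through distinct common ancestors add.
Double first cousins share both grandparent pairs — four paths of length 4: r = 4·(1/2)^4 = 1/4.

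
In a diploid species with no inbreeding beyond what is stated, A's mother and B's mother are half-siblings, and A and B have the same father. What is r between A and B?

0.3125

Wright's path rule: contributions from independent ancestry routes add.
A and B are related in two ways: half first cousins through their mothers (r = 1/16) and half-sibs through their shared father (r = 1/4).
r = 1/16 + 1/4 = 0.3125.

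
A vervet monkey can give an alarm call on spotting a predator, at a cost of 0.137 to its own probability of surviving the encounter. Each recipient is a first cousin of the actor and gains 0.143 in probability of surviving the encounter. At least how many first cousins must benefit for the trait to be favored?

8

r to a first cousin = 0.125 (first cousins share one grandparent pair — two paths of length 4: r = 2·(1/2)^4 = 1/8).
Hamilton's rule: n·r·B > C  ⇒  n > C/(r·B) = 0.137/(0.125·0.143) = 7.664.
The smallest integer exceeding 7.664 is 8.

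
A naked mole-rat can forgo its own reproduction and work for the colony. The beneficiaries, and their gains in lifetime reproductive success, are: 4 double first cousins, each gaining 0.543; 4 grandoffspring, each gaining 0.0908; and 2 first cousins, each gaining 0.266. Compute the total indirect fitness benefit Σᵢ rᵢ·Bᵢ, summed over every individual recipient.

0.7003

r to a double first cousin = 0.25 (double first cousins share both grandparent pairs — four paths of length 4: r = 4·(1/2)^4 = 1/4).
r to a grandoffspring = 0.25 (two parent–offspring links: r = (1/2)^2 = 1/4).
r to a first cousin = 1/8 (first cousins share one grandparent pair — two paths of length 4: r = 2·(1/2)^4 = 1/8).
Summing one r·B term per recipient: 4·0.25·0.543 + 4·0.25·0.0908 + 2·0.125·0.266 = 0.7003.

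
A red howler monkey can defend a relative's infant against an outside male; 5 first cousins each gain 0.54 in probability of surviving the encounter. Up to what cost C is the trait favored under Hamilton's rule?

r to a first cousin = 0.125 (first cousins share one grandparent pair — two paths of length 4: r = 2·(1/2)^4 = 1/8).
Hamilton's rule: n·r·B > C, so the trait is favored while C < n·r·B = 5·0.125·0.54 = 0.3375.

0.3375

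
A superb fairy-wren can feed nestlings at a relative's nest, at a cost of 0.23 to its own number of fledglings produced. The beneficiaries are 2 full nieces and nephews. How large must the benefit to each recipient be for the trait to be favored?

r to a full niece or nephew = 0.25 (full aunt/uncle↔niece/nephew: two paths of length 3 through the shared grandparent pair: r = 2·(1/2)^3 = 1/4).
Hamilton's rule with n recipients of equal r: n·r·B > C, so B > C/(n·r) = 0.23/(2·0.25) = 0.46.

0.46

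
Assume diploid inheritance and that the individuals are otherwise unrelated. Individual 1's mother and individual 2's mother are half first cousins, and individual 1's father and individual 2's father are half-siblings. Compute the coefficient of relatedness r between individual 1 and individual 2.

0.078125

Relatedness sums over independent paths through distinct common ancestors.
Individual 1 and individual 2 are related in two ways: half second cousins through their mothers (r = 1/64) and half first cousins through their fathers (r = 1/16).
r = 1/64 + 1/16 = 0.078125.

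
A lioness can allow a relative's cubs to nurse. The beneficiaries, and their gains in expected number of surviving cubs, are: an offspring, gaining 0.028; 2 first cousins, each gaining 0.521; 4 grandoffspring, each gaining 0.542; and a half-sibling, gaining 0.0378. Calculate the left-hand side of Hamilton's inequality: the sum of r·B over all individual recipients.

r to an offspring = 0.5 (one parent–offspring link: r = (1/2)^1 = 1/2).
r to a first cousin = 0.125 (first cousins share one grandparent pair — two paths of length 4: r = 2·(1/2)^4 = 1/8).
r to a grandoffspring = 0.25 (two parent–offspring links: r = (1/2)^2 = 1/4).
r to a half-sibling = 0.25 (half-sibs share one parent — one path of length 2: r = (1/2)^2 = 1/4).
Summing one r·B term per recipient: 1·0.5·0.028 + 2·0.125·0.521 + 4·0.25·0.542 + 1·0.25·0.0378 = 0.6957.

0.6957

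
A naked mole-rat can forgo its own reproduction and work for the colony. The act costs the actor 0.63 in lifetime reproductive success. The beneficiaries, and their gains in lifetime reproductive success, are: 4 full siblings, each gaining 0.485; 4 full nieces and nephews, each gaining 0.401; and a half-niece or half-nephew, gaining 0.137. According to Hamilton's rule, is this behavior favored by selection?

Yes

Hamilton's rule: the trait is favored when the sum of r·B over every recipient exceeds the actor's cost C.
r to a full sibling = 1/2 (full sibs share both parents — two paths of length 2: r = 2·(1/2)^2 = 1/2).
r to a full niece or nephew = 1/4 (full aunt/uncle↔niece/nephew: two paths of length 3 through the shared grandparent pair: r = 2·(1/2)^3 = 1/4).
r to a half-niece or half-nephew = 1/8 (half-aunt/uncle↔niece/nephew: one path of length 3: r = (1/2)^3 = 1/8).
Summing one r·B term per recipient: 4·0.5·0.485 + 4·0.25·0.401 + 1·0.125·0.137 = 1.388125.
1.388125 > 0.63: the indirect benefit exceeds the cost.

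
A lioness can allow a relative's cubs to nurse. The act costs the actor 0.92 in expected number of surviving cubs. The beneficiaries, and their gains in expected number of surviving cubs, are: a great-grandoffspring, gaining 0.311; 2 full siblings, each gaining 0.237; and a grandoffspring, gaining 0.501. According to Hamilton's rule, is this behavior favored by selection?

No

Hamilton's rule: the trait is favored when the sum of r·B over every recipient exceeds the actor's cost C.
r to a great-grandoffspring = 0.125 (three parent–offspring links: r = (1/2)^3 = 1/8).
r to a full sibling = 1/2 (full sibs share both parents — two paths of length 2: r = 2·(1/2)^2 = 1/2).
r to a grandoffspring = 0.25 (two parent–offspring links: r = (1/2)^2 = 1/4).
Summing one r·B term per recipient: 1·0.125·0.311 + 2·0.5·0.237 + 1·0.25·0.501 = 0.401125.
0.401125 < 0.92: the indirect benefit is less than the cost.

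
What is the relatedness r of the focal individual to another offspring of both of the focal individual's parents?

0.5

Each parent–offspring link contributes a factor of 1/2, and independent paths through distinct common ancestors add.
Full sibs share both parents — two paths of length 2: r = 2·(1/2)^2 = 1/2.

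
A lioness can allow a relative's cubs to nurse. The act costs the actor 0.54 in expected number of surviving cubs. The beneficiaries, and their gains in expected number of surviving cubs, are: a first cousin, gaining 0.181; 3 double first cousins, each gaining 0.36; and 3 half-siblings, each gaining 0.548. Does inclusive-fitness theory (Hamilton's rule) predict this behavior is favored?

Hamilton's rule: the trait is favored when the sum of r·B over every recipient exceeds the actor's cost C.
r to a first cousin = 1/8 (first cousins share one grandparent pair — two paths of length 4: r = 2·(1/2)^4 = 1/8).
r to a double first cousin = 0.25 (double first cousins share both grandparent pairs — four paths of length 4: r = 4·(1/2)^4 = 1/4).
r to a half-sibling = 0.25 (half-sibs share one parent — one path of length 2: r = (1/2)^2 = 1/4).
Summing one r·B term per recipient: 1·0.125·0.181 + 3·0.25·0.36 + 3·0.25·0.548 = 0.703625.
0.703625 > 0.54: the indirect benefit exceeds the cost.

Yes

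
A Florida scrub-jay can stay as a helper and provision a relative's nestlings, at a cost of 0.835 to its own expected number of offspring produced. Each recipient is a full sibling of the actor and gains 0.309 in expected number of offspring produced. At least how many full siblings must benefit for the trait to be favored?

6

r to a full sibling = 0.5 (full sibs share both parents — two paths of length 2: r = 2·(1/2)^2 = 1/2).
Hamilton's rule: n·r·B > C  ⇒  n > C/(r·B) = 0.835/(0.5·0.309) = 5.405.
The smallest integer exceeding 5.405 is 6.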